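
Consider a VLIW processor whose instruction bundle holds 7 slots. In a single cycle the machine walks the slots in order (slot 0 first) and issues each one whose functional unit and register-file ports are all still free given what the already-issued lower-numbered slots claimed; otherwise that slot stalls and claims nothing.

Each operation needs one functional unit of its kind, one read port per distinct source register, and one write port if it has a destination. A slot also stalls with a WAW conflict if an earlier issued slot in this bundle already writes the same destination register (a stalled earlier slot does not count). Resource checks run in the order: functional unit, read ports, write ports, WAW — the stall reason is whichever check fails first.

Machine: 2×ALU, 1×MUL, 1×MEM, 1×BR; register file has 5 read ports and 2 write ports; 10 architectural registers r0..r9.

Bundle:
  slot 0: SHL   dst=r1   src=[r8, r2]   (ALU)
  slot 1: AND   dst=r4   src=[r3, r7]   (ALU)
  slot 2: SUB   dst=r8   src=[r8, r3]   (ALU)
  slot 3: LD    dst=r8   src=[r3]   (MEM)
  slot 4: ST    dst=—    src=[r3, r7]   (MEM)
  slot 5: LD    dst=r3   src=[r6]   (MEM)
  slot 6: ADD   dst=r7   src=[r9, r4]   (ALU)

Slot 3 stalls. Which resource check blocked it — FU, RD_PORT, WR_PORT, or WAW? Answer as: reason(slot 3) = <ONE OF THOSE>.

(0) want 1×ALU +2rd +1wr — yes → AL1|MU1|ME1|BR1|rd3|wr1
(1) want 1×ALU +2rd +1wr — yes → AL0|MU1|ME1|BR1|rd1|wr0
(2) want 1×ALU +2rd +1wr — FU → AL0|MU1|ME1|BR1|rd1|wr0
(3) want 1×MEM +1rd +1wr — WR_PORT → AL0|MU1|ME1|BR1|rd1|wr0
(4) want 1×MEM +2rd +0wr — RD_PORT → AL0|MU1|ME1|BR1|rd1|wr0
(5) want 1×MEM +1rd +1wr — WR_PORT → AL0|MU1|ME1|BR1|rd1|wr0
(6) want 1×ALU +2rd +1wr — FU → AL0|MU1|ME1|BR1|rd1|wr0

reason(slot 3) = WR_PORT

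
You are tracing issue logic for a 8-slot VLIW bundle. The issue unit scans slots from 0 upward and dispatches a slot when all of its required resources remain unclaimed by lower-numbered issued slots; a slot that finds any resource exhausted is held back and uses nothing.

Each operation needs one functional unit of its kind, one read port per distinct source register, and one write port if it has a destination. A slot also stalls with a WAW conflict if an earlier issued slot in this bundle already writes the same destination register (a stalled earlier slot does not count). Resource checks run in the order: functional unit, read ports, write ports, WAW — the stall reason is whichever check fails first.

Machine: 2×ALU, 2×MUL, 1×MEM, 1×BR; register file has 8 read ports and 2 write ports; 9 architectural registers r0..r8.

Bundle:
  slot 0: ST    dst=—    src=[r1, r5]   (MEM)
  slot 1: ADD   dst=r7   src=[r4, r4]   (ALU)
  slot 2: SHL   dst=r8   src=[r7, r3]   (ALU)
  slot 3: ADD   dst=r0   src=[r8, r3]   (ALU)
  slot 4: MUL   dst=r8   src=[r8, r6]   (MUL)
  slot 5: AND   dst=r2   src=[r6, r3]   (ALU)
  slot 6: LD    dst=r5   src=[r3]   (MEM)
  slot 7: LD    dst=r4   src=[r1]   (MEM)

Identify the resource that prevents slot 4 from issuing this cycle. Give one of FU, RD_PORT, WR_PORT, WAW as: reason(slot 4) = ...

#0 MEM src=r1,r5 dispatched  <A:2 Mu:2 Ld:0 B:1 rd:6 wr:2>
#1 ALU src=r4,r4 dispatched  <A:1 Mu:2 Ld:0 B:1 rd:5 wr:1>
#2 ALU src=r7,r3 dispatched  <A:0 Mu:2 Ld:0 B:1 rd:3 wr:0>
#3 ALU src=r8,r3 held:FU  <A:0 Mu:2 Ld:0 B:1 rd:3 wr:0>
#4 MUL src=r8,r6 held:WR_PORT  <A:0 Mu:2 Ld:0 B:1 rd:3 wr:0>
#5 ALU src=r6,r3 held:FU  <A:0 Mu:2 Ld:0 B:1 rd:3 wr:0>
#6 MEM src=r3 held:FU  <A:0 Mu:2 Ld:0 B:1 rd:3 wr:0>
#7 MEM src=r1 held:FU  <A:0 Mu:2 Ld:0 B:1 rd:3 wr:0>

reason(slot 4) = WR_PORT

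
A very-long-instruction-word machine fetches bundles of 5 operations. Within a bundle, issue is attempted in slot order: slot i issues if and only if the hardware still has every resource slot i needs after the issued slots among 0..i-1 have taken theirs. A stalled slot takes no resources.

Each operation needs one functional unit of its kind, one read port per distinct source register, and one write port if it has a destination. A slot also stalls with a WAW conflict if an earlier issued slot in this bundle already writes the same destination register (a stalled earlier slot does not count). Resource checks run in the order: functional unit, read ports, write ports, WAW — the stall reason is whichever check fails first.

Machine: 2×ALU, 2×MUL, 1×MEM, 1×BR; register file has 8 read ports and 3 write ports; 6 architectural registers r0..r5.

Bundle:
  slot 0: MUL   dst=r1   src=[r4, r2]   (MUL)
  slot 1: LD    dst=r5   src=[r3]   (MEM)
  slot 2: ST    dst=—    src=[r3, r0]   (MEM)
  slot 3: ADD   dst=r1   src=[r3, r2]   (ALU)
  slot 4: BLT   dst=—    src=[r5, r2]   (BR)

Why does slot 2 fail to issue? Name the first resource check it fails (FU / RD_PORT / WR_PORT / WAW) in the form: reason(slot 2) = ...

reason(slot 2) = FU

slot 0 (MUL): ISSUE — free A2,Mu1,Ld1,B1 rp6 wp2
slot 1 (MEM): ISSUE — free A2,Mu1,Ld0,B1 rp5 wp1
slot 2 (MEM): stall FU — free A2,Mu1,Ld0,B1 rp5 wp1
slot 3 (ALU): stall WAW — free A2,Mu1,Ld0,B1 rp5 wp1
slot 4 (BR): ISSUE — free A2,Mu1,Ld0,B0 rp3 wp1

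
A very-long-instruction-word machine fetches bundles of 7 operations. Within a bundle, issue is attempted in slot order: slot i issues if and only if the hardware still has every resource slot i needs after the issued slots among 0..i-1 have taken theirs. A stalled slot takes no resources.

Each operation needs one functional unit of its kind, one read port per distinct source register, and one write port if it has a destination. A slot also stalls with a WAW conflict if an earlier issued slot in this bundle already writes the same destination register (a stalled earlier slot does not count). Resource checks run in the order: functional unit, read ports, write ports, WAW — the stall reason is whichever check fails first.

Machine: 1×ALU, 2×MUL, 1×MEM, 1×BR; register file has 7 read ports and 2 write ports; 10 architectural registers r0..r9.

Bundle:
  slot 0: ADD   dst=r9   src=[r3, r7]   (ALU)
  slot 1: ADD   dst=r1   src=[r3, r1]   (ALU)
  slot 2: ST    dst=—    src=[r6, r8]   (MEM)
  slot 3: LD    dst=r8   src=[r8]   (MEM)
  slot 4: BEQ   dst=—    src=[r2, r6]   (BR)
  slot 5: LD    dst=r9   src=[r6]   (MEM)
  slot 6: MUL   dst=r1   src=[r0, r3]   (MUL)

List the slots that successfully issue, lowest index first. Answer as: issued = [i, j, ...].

issued = [0, 2, 4]

[0] ALU needs rd=2 wr=1: ok; after: ALU=0 MUL=2 MEM=1 BR=1, R=5, W=1
[1] ALU needs rd=2 wr=1: FU; after: ALU=0 MUL=2 MEM=1 BR=1, R=5, W=1
[2] MEM needs rd=2 wr=0: ok; after: ALU=0 MUL=2 MEM=0 BR=1, R=3, W=1
[3] MEM needs rd=1 wr=1: FU; after: ALU=0 MUL=2 MEM=0 BR=1, R=3, W=1
[4] BR needs rd=2 wr=0: ok; after: ALU=0 MUL=2 MEM=0 BR=0, R=1, W=1
[5] MEM needs rd=1 wr=1: FU; after: ALU=0 MUL=2 MEM=0 BR=0, R=1, W=1
[6] MUL needs rd=2 wr=1: RD_PORT; after: ALU=0 MUL=2 MEM=0 BR=0, R=1, W=1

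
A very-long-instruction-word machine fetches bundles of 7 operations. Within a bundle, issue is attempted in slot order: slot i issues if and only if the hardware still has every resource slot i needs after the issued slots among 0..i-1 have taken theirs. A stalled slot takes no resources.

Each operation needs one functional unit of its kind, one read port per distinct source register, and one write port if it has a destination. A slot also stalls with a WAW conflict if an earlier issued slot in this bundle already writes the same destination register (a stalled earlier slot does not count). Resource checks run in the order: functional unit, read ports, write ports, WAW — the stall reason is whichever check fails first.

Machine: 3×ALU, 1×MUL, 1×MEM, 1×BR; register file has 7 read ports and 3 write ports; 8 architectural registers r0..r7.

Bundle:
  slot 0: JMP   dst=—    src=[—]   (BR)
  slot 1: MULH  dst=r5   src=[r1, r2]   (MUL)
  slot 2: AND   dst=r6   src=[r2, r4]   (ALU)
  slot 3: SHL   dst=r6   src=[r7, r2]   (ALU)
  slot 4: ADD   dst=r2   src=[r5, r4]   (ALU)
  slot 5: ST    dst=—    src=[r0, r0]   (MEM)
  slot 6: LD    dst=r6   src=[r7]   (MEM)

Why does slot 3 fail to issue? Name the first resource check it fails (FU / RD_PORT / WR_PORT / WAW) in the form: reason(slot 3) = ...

reason(slot 3) = WAW

(0) want 1×BR +0rd +0wr — yes → AL3|MU1|ME1|BR0|rd7|wr3
(1) want 1×MUL +2rd +1wr — yes → AL3|MU0|ME1|BR0|rd5|wr2
(2) want 1×ALU +2rd +1wr — yes → AL2|MU0|ME1|BR0|rd3|wr1
(3) want 1×ALU +2rd +1wr — WAW → AL2|MU0|ME1|BR0|rd3|wr1
(4) want 1×ALU +2rd +1wr — yes → AL1|MU0|ME1|BR0|rd1|wr0
(5) want 1×MEM +1rd +0wr — yes → AL1|MU0|ME0|BR0|rd0|wr0
(6) want 1×MEM +1rd +1wr — FU → AL1|MU0|ME0|BR0|rd0|wr0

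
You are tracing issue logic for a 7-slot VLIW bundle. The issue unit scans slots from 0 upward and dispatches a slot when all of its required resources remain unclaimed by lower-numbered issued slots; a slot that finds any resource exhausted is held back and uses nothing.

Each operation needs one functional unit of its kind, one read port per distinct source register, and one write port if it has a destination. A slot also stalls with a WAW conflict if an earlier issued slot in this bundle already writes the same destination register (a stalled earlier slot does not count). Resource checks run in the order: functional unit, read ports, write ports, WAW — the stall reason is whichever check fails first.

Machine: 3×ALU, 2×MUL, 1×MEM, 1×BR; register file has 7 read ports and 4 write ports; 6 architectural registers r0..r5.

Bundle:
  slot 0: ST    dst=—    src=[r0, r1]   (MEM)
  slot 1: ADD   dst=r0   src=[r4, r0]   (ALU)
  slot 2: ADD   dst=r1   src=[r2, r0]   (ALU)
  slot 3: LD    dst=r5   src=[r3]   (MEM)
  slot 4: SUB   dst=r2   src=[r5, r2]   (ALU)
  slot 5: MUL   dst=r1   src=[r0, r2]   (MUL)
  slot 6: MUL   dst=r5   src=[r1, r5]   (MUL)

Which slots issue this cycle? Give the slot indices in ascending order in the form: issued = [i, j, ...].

issued = [0, 1, 2]

(0) want 1×MEM +2rd +0wr — yes → AL3|MU2|ME0|BR1|rd5|wr4
(1) want 1×ALU +2rd +1wr — yes → AL2|MU2|ME0|BR1|rd3|wr3
(2) want 1×ALU +2rd +1wr — yes → AL1|MU2|ME0|BR1|rd1|wr2
(3) want 1×MEM +1rd +1wr — FU → AL1|MU2|ME0|BR1|rd1|wr2
(4) want 1×ALU +2rd +1wr — RD_PORT → AL1|MU2|ME0|BR1|rd1|wr2
(5) want 1×MUL +2rd +1wr — RD_PORT → AL1|MU2|ME0|BR1|rd1|wr2
(6) want 1×MUL +2rd +1wr — RD_PORT → AL1|MU2|ME0|BR1|rd1|wr2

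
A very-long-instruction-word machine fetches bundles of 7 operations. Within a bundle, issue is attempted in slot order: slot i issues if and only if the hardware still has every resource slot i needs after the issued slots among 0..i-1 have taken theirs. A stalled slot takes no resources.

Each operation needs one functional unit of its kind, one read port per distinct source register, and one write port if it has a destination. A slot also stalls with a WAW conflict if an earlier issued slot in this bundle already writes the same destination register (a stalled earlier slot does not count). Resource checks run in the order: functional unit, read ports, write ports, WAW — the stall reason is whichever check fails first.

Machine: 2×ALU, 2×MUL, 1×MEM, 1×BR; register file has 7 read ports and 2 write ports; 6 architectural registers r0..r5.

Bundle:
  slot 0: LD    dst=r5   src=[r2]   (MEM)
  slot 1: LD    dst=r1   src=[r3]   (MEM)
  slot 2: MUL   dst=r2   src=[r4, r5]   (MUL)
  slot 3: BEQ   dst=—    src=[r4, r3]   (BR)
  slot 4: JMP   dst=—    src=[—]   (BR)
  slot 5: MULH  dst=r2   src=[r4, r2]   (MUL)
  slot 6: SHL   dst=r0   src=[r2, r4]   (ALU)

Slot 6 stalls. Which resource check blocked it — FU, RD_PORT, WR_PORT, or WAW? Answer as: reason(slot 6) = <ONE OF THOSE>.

  0. MEM→r5 ⇒ go  {2A/2Mu/0Ld/1B | 6r 1w}
  1. MEM→r1 ⇒ no(FU)  {2A/2Mu/0Ld/1B | 6r 1w}
  2. MUL→r2 ⇒ go  {2A/1Mu/0Ld/1B | 4r 0w}
  3. BR ⇒ go  {2A/1Mu/0Ld/0B | 2r 0w}
  4. BR ⇒ no(FU)  {2A/1Mu/0Ld/0B | 2r 0w}
  5. MUL→r2 ⇒ no(WR_PORT)  {2A/1Mu/0Ld/0B | 2r 0w}
  6. ALU→r0 ⇒ no(WR_PORT)  {2A/1Mu/0Ld/0B | 2r 0w}

reason(slot 6) = WR_PORT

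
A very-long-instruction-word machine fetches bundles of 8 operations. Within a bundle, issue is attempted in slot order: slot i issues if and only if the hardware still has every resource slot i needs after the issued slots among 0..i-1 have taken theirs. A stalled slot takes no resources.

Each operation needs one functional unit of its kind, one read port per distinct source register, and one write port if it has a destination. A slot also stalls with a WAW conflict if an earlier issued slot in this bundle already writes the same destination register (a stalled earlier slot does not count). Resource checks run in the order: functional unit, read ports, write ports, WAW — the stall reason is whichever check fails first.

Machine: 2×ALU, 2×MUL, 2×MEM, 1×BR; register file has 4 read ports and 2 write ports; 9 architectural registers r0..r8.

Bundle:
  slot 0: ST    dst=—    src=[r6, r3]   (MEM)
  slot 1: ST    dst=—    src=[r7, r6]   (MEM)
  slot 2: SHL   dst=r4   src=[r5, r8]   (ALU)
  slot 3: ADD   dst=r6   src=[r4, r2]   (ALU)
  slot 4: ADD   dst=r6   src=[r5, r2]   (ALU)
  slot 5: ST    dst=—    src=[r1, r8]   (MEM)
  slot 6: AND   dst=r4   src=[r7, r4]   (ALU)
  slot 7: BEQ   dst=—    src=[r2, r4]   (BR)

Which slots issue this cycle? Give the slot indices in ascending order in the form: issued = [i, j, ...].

issued = [0, 1]

[0] MEM needs rd=2 wr=0: ok; after: ALU=2 MUL=2 MEM=1 BR=1, R=2, W=2
[1] MEM needs rd=2 wr=0: ok; after: ALU=2 MUL=2 MEM=0 BR=1, R=0, W=2
[2] ALU needs rd=2 wr=1: RD_PORT; after: ALU=2 MUL=2 MEM=0 BR=1, R=0, W=2
[3] ALU needs rd=2 wr=1: RD_PORT; after: ALU=2 MUL=2 MEM=0 BR=1, R=0, W=2
[4] ALU needs rd=2 wr=1: RD_PORT; after: ALU=2 MUL=2 MEM=0 BR=1, R=0, W=2
[5] MEM needs rd=2 wr=0: FU; after: ALU=2 MUL=2 MEM=0 BR=1, R=0, W=2
[6] ALU needs rd=2 wr=1: RD_PORT; after: ALU=2 MUL=2 MEM=0 BR=1, R=0, W=2
[7] BR needs rd=2 wr=0: RD_PORT; after: ALU=2 MUL=2 MEM=0 BR=1, R=0, W=2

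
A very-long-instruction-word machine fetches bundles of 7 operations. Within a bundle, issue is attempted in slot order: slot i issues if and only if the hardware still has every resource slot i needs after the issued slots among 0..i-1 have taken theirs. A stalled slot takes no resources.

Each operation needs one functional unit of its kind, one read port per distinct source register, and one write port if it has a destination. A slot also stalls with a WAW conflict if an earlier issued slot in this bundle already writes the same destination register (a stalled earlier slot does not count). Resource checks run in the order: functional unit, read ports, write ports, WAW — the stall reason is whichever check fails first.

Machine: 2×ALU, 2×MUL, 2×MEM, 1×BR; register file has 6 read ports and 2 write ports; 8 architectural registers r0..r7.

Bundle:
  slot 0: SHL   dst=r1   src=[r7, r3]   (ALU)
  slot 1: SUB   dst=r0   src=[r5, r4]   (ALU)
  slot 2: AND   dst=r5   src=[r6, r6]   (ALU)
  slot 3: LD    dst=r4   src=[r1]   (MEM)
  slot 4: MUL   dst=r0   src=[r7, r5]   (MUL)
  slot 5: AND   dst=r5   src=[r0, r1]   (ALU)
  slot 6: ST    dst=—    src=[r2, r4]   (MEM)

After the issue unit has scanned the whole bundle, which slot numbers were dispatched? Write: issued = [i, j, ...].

issued = [0, 1, 6]

#0 ALU src=r7,r3 dispatched  <A:1 Mu:2 Ld:2 B:1 rd:4 wr:1>
#1 ALU src=r5,r4 dispatched  <A:0 Mu:2 Ld:2 B:1 rd:2 wr:0>
#2 ALU src=r6,r6 held:FU  <A:0 Mu:2 Ld:2 B:1 rd:2 wr:0>
#3 MEM src=r1 held:WR_PORT  <A:0 Mu:2 Ld:2 B:1 rd:2 wr:0>
#4 MUL src=r7,r5 held:WR_PORT  <A:0 Mu:2 Ld:2 B:1 rd:2 wr:0>
#5 ALU src=r0,r1 held:FU  <A:0 Mu:2 Ld:2 B:1 rd:2 wr:0>
#6 MEM src=r2,r4 dispatched  <A:0 Mu:2 Ld:1 B:1 rd:0 wr:0>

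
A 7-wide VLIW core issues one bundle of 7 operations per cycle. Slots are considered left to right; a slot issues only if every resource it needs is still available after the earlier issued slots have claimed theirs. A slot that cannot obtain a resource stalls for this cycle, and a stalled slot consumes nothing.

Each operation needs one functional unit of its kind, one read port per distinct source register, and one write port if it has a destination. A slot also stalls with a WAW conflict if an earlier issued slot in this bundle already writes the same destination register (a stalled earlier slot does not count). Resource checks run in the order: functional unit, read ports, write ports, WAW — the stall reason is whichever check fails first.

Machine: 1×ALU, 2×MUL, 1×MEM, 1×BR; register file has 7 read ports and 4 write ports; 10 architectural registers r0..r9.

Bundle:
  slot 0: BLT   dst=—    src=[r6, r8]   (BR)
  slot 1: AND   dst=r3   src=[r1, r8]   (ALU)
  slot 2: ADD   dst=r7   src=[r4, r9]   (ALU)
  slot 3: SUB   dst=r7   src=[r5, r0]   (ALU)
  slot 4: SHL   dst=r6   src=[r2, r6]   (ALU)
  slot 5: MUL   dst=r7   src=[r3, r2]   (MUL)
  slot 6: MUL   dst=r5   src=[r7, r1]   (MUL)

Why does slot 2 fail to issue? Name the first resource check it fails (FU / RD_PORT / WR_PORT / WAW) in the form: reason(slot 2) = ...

#0 BR src=r6,r8 dispatched  <A:1 Mu:2 Ld:1 B:0 rd:5 wr:4>
#1 ALU src=r1,r8 dispatched  <A:0 Mu:2 Ld:1 B:0 rd:3 wr:3>
#2 ALU src=r4,r9 held:FU  <A:0 Mu:2 Ld:1 B:0 rd:3 wr:3>
#3 ALU src=r5,r0 held:FU  <A:0 Mu:2 Ld:1 B:0 rd:3 wr:3>
#4 ALU src=r2,r6 held:FU  <A:0 Mu:2 Ld:1 B:0 rd:3 wr:3>
#5 MUL src=r3,r2 dispatched  <A:0 Mu:1 Ld:1 B:0 rd:1 wr:2>
#6 MUL src=r7,r1 held:RD_PORT  <A:0 Mu:1 Ld:1 B:0 rd:1 wr:2>

reason(slot 2) = FU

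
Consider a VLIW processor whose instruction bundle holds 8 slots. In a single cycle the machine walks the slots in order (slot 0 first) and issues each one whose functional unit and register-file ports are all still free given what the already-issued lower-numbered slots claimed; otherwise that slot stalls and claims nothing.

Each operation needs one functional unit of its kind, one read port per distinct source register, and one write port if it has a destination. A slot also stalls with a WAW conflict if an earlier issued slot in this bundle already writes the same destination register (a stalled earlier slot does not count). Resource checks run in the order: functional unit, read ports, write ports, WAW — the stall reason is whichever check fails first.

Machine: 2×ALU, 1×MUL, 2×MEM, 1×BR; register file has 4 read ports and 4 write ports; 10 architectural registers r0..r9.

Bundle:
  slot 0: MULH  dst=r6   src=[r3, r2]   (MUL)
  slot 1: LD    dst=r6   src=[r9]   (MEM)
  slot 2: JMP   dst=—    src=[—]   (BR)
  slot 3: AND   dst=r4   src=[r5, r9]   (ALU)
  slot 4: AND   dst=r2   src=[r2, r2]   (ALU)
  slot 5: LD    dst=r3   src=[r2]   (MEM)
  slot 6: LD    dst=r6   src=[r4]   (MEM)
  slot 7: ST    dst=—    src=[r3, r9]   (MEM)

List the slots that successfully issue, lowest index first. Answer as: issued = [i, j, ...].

  0. MUL→r6 ⇒ go  {2A/0Mu/2Ld/1B | 2r 3w}
  1. MEM→r6 ⇒ no(WAW)  {2A/0Mu/2Ld/1B | 2r 3w}
  2. BR ⇒ go  {2A/0Mu/2Ld/0B | 2r 3w}
  3. ALU→r4 ⇒ go  {1A/0Mu/2Ld/0B | 0r 2w}
  4. ALU→r2 ⇒ no(RD_PORT)  {1A/0Mu/2Ld/0B | 0r 2w}
  5. MEM→r3 ⇒ no(RD_PORT)  {1A/0Mu/2Ld/0B | 0r 2w}
  6. MEM→r6 ⇒ no(RD_PORT)  {1A/0Mu/2Ld/0B | 0r 2w}
  7. MEM ⇒ no(RD_PORT)  {1A/0Mu/2Ld/0B | 0r 2w}

issued = [0, 2, 3]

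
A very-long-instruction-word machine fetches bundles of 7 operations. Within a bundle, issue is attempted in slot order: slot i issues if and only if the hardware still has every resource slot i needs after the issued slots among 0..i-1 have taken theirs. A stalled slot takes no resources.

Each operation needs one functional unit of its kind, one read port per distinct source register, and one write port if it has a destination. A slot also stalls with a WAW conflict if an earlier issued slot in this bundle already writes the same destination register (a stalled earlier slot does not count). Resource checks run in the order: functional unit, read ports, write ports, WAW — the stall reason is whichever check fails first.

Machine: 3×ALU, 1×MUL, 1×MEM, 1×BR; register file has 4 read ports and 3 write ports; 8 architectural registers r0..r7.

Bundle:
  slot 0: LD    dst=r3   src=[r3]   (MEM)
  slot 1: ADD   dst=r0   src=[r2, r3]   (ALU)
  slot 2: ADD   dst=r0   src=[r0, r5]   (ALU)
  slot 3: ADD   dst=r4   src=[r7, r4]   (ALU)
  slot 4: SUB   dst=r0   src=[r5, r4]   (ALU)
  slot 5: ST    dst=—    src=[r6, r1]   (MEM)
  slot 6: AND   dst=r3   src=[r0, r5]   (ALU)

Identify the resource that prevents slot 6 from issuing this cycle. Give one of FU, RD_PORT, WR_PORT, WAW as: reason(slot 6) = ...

reason(slot 6) = RD_PORT

#0 MEM src=r3 dispatched  <A:3 Mu:1 Ld:0 B:1 rd:3 wr:2>
#1 ALU src=r2,r3 dispatched  <A:2 Mu:1 Ld:0 B:1 rd:1 wr:1>
#2 ALU src=r0,r5 held:RD_PORT  <A:2 Mu:1 Ld:0 B:1 rd:1 wr:1>
#3 ALU src=r7,r4 held:RD_PORT  <A:2 Mu:1 Ld:0 B:1 rd:1 wr:1>
#4 ALU src=r5,r4 held:RD_PORT  <A:2 Mu:1 Ld:0 B:1 rd:1 wr:1>
#5 MEM src=r6,r1 held:FU  <A:2 Mu:1 Ld:0 B:1 rd:1 wr:1>
#6 ALU src=r0,r5 held:RD_PORT  <A:2 Mu:1 Ld:0 B:1 rd:1 wr:1>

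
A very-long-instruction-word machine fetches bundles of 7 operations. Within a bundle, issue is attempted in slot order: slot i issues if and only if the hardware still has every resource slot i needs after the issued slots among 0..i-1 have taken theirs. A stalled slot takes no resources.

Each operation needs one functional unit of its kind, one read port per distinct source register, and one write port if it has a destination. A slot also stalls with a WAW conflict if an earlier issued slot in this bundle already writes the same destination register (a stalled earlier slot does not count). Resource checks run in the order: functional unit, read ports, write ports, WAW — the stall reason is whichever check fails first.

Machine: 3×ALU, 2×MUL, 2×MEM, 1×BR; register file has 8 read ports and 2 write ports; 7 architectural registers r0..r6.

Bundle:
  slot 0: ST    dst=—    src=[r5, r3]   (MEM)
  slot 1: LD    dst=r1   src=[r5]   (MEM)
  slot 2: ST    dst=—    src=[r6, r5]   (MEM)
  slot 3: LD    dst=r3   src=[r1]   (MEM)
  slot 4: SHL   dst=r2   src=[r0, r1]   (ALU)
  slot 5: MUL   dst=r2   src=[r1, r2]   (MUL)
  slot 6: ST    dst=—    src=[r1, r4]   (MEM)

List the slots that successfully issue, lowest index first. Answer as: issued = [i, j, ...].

#0 MEM src=r5,r3 dispatched  <A:3 Mu:2 Ld:1 B:1 rd:6 wr:2>
#1 MEM src=r5 dispatched  <A:3 Mu:2 Ld:0 B:1 rd:5 wr:1>
#2 MEM src=r6,r5 held:FU  <A:3 Mu:2 Ld:0 B:1 rd:5 wr:1>
#3 MEM src=r1 held:FU  <A:3 Mu:2 Ld:0 B:1 rd:5 wr:1>
#4 ALU src=r0,r1 dispatched  <A:2 Mu:2 Ld:0 B:1 rd:3 wr:0>
#5 MUL src=r1,r2 held:WR_PORT  <A:2 Mu:2 Ld:0 B:1 rd:3 wr:0>
#6 MEM src=r1,r4 held:FU  <A:2 Mu:2 Ld:0 B:1 rd:3 wr:0>

issued = [0, 1, 4]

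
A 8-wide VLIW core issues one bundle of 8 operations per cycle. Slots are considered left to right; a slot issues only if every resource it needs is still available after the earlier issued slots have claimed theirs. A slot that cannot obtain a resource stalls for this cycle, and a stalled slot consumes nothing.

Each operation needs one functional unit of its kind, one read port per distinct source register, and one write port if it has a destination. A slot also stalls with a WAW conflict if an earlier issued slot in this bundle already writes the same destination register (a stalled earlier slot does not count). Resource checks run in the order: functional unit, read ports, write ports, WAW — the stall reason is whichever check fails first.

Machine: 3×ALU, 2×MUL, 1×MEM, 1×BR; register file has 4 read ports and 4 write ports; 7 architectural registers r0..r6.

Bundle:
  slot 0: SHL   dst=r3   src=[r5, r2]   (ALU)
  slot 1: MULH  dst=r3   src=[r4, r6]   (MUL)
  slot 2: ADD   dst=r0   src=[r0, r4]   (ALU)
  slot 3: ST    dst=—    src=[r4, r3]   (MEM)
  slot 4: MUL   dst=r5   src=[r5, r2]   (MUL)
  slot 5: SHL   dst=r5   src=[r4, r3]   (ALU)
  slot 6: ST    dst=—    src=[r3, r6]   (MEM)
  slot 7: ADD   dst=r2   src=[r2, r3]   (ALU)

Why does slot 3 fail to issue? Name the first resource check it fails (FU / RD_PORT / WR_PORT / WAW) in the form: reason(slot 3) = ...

reason(slot 3) = RD_PORT

slot 0 (ALU): ISSUE — free A2,Mu2,Ld1,B1 rp2 wp3
slot 1 (MUL): stall WAW — free A2,Mu2,Ld1,B1 rp2 wp3
slot 2 (ALU): ISSUE — free A1,Mu2,Ld1,B1 rp0 wp2
slot 3 (MEM): stall RD_PORT — free A1,Mu2,Ld1,B1 rp0 wp2
slot 4 (MUL): stall RD_PORT — free A1,Mu2,Ld1,B1 rp0 wp2
slot 5 (ALU): stall RD_PORT — free A1,Mu2,Ld1,B1 rp0 wp2
slot 6 (MEM): stall RD_PORT — free A1,Mu2,Ld1,B1 rp0 wp2
slot 7 (ALU): stall RD_PORT — free A1,Mu2,Ld1,B1 rp0 wp2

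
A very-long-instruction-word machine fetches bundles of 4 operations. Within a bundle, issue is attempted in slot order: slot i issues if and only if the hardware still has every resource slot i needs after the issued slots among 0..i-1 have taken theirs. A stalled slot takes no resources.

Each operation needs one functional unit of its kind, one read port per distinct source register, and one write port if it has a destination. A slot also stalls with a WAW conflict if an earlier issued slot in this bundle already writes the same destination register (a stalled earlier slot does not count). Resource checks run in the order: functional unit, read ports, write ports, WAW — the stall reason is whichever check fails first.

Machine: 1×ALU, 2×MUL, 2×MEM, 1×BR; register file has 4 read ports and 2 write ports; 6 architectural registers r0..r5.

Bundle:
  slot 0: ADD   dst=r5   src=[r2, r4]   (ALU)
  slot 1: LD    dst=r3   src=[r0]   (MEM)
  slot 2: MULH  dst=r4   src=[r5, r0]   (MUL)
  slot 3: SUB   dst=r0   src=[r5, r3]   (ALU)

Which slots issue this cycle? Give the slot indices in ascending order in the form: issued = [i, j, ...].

#0 ALU src=r2,r4 dispatched  <A:0 Mu:2 Ld:2 B:1 rd:2 wr:1>
#1 MEM src=r0 dispatched  <A:0 Mu:2 Ld:1 B:1 rd:1 wr:0>
#2 MUL src=r5,r0 held:RD_PORT  <A:0 Mu:2 Ld:1 B:1 rd:1 wr:0>
#3 ALU src=r5,r3 held:FU  <A:0 Mu:2 Ld:1 B:1 rd:1 wr:0>

issued = [0, 1]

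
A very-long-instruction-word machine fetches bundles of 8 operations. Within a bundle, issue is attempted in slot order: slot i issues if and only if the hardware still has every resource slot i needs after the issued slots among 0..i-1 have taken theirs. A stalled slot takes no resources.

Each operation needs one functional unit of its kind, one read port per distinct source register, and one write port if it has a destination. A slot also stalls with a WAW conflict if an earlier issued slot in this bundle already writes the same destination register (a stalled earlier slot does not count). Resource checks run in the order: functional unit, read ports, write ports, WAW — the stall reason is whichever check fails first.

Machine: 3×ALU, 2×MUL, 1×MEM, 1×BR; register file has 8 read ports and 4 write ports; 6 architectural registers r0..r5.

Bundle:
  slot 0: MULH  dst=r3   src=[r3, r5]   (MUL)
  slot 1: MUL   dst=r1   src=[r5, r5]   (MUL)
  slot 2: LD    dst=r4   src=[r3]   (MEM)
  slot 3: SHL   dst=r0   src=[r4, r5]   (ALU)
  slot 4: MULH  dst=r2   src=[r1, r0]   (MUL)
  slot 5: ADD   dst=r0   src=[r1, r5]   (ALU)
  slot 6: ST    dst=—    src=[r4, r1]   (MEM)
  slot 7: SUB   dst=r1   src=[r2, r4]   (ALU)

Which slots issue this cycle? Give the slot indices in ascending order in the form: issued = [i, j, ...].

issued = [0, 1, 2, 3]

[0] MUL needs rd=2 wr=1: ok; after: ALU=3 MUL=1 MEM=1 BR=1, R=6, W=3
[1] MUL needs rd=1 wr=1: ok; after: ALU=3 MUL=0 MEM=1 BR=1, R=5, W=2
[2] MEM needs rd=1 wr=1: ok; after: ALU=3 MUL=0 MEM=0 BR=1, R=4, W=1
[3] ALU needs rd=2 wr=1: ok; after: ALU=2 MUL=0 MEM=0 BR=1, R=2, W=0
[4] MUL needs rd=2 wr=1: FU; after: ALU=2 MUL=0 MEM=0 BR=1, R=2, W=0
[5] ALU needs rd=2 wr=1: WR_PORT; after: ALU=2 MUL=0 MEM=0 BR=1, R=2, W=0
[6] MEM needs rd=2 wr=0: FU; after: ALU=2 MUL=0 MEM=0 BR=1, R=2, W=0
[7] ALU needs rd=2 wr=1: WR_PORT; after: ALU=2 MUL=0 MEM=0 BR=1, R=2, W=0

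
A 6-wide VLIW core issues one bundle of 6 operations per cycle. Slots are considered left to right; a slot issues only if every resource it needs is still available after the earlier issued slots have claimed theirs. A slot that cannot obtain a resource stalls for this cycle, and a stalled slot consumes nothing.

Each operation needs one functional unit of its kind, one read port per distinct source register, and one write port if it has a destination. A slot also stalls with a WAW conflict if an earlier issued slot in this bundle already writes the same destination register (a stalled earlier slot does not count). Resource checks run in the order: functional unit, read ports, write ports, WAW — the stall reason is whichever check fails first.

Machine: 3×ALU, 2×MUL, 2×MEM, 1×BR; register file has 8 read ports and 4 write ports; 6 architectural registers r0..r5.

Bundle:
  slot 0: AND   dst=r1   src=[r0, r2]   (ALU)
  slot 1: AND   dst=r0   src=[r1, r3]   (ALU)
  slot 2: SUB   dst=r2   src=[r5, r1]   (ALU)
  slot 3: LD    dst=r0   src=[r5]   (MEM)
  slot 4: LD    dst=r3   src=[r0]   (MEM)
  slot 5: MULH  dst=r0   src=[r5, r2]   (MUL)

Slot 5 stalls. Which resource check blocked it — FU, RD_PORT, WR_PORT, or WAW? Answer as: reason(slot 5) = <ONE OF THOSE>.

[0] ALU needs rd=2 wr=1: ok; after: ALU=2 MUL=2 MEM=2 BR=1, R=6, W=3
[1] ALU needs rd=2 wr=1: ok; after: ALU=1 MUL=2 MEM=2 BR=1, R=4, W=2
[2] ALU needs rd=2 wr=1: ok; after: ALU=0 MUL=2 MEM=2 BR=1, R=2, W=1
[3] MEM needs rd=1 wr=1: WAW; after: ALU=0 MUL=2 MEM=2 BR=1, R=2, W=1
[4] MEM needs rd=1 wr=1: ok; after: ALU=0 MUL=2 MEM=1 BR=1, R=1, W=0
[5] MUL needs rd=2 wr=1: RD_PORT; after: ALU=0 MUL=2 MEM=1 BR=1, R=1, W=0

reason(slot 5) = RD_PORT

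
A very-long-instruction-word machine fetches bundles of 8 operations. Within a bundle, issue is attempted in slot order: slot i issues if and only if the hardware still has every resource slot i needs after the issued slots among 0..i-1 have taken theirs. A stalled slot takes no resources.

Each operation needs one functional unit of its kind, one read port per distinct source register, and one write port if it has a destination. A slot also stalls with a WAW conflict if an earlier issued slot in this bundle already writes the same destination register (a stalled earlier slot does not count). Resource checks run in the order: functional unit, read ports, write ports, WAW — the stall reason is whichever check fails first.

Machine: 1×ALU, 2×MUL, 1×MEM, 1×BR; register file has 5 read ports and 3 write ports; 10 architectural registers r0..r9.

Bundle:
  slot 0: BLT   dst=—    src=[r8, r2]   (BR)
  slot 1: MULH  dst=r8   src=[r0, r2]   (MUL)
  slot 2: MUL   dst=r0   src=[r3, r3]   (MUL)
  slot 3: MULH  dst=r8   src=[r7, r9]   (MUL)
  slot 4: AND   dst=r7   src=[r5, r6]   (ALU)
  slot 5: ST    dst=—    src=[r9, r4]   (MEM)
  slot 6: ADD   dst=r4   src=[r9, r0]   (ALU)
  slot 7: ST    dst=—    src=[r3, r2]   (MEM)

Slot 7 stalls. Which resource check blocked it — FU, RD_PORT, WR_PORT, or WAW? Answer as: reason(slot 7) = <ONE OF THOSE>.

[0] BR needs rd=2 wr=0: ok; after: ALU=1 MUL=2 MEM=1 BR=0, R=3, W=3
[1] MUL needs rd=2 wr=1: ok; after: ALU=1 MUL=1 MEM=1 BR=0, R=1, W=2
[2] MUL needs rd=1 wr=1: ok; after: ALU=1 MUL=0 MEM=1 BR=0, R=0, W=1
[3] MUL needs rd=2 wr=1: FU; after: ALU=1 MUL=0 MEM=1 BR=0, R=0, W=1
[4] ALU needs rd=2 wr=1: RD_PORT; after: ALU=1 MUL=0 MEM=1 BR=0, R=0, W=1
[5] MEM needs rd=2 wr=0: RD_PORT; after: ALU=1 MUL=0 MEM=1 BR=0, R=0, W=1
[6] ALU needs rd=2 wr=1: RD_PORT; after: ALU=1 MUL=0 MEM=1 BR=0, R=0, W=1
[7] MEM needs rd=2 wr=0: RD_PORT; after: ALU=1 MUL=0 MEM=1 BR=0, R=0, W=1

reason(slot 7) = RD_PORT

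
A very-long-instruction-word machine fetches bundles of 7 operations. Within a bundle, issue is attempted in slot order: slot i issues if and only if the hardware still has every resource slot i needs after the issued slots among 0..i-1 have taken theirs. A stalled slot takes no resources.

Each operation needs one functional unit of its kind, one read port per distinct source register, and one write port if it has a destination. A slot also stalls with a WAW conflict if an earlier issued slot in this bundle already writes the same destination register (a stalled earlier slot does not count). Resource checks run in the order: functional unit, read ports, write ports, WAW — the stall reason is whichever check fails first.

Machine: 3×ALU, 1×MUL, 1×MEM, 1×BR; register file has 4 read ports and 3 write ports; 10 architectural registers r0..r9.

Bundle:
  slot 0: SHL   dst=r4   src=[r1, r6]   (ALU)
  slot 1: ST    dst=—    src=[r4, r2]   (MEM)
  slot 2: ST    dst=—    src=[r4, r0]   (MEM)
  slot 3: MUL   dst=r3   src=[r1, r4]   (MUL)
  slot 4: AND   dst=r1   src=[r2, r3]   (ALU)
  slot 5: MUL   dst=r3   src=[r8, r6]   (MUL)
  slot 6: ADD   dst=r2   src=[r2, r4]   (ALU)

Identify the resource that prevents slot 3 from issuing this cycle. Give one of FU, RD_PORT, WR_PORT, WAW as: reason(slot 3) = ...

slot 0 (ALU): ISSUE — free A2,Mu1,Ld1,B1 rp2 wp2
slot 1 (MEM): ISSUE — free A2,Mu1,Ld0,B1 rp0 wp2
slot 2 (MEM): stall FU — free A2,Mu1,Ld0,B1 rp0 wp2
slot 3 (MUL): stall RD_PORT — free A2,Mu1,Ld0,B1 rp0 wp2
slot 4 (ALU): stall RD_PORT — free A2,Mu1,Ld0,B1 rp0 wp2
slot 5 (MUL): stall RD_PORT — free A2,Mu1,Ld0,B1 rp0 wp2
slot 6 (ALU): stall RD_PORT — free A2,Mu1,Ld0,B1 rp0 wp2

reason(slot 3) = RD_PORT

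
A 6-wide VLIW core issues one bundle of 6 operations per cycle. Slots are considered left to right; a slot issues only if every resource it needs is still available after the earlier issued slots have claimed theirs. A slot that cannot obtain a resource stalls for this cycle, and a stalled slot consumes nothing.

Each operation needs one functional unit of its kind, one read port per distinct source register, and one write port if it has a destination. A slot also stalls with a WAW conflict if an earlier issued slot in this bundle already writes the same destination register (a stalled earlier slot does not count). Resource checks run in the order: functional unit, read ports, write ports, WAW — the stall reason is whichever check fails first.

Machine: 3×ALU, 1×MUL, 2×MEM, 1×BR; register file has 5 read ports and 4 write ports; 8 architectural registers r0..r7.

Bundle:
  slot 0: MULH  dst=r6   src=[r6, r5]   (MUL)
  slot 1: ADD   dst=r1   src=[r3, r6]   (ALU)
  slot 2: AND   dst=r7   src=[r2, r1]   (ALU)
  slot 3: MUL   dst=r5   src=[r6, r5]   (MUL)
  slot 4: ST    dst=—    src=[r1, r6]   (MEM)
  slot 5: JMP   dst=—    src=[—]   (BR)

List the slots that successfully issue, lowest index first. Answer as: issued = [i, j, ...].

issued = [0, 1, 5]

slot 0 (MUL): ISSUE — free A3,Mu0,Ld2,B1 rp3 wp3
slot 1 (ALU): ISSUE — free A2,Mu0,Ld2,B1 rp1 wp2
slot 2 (ALU): stall RD_PORT — free A2,Mu0,Ld2,B1 rp1 wp2
slot 3 (MUL): stall FU — free A2,Mu0,Ld2,B1 rp1 wp2
slot 4 (MEM): stall RD_PORT — free A2,Mu0,Ld2,B1 rp1 wp2
slot 5 (BR): ISSUE — free A2,Mu0,Ld2,B0 rp1 wp2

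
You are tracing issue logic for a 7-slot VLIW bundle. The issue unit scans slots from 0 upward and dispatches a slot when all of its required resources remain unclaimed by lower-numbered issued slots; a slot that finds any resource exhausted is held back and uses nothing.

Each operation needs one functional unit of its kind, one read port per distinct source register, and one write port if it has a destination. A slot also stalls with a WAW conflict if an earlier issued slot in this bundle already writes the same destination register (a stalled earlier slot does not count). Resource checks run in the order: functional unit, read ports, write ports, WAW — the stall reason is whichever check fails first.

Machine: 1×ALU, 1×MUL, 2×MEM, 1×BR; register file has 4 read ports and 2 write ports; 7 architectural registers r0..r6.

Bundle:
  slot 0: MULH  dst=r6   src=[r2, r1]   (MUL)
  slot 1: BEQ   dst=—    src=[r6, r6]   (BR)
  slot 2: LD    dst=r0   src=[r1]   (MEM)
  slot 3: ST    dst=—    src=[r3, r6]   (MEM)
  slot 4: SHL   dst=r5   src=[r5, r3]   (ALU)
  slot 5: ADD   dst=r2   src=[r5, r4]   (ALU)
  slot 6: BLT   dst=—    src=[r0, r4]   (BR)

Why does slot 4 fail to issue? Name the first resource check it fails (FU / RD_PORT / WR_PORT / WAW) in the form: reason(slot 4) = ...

reason(slot 4) = RD_PORT

slot 0 (MUL): ISSUE — free A1,Mu0,Ld2,B1 rp2 wp1
slot 1 (BR): ISSUE — free A1,Mu0,Ld2,B0 rp1 wp1
slot 2 (MEM): ISSUE — free A1,Mu0,Ld1,B0 rp0 wp0
slot 3 (MEM): stall RD_PORT — free A1,Mu0,Ld1,B0 rp0 wp0
slot 4 (ALU): stall RD_PORT — free A1,Mu0,Ld1,B0 rp0 wp0
slot 5 (ALU): stall RD_PORT — free A1,Mu0,Ld1,B0 rp0 wp0
slot 6 (BR): stall FU — free A1,Mu0,Ld1,B0 rp0 wp0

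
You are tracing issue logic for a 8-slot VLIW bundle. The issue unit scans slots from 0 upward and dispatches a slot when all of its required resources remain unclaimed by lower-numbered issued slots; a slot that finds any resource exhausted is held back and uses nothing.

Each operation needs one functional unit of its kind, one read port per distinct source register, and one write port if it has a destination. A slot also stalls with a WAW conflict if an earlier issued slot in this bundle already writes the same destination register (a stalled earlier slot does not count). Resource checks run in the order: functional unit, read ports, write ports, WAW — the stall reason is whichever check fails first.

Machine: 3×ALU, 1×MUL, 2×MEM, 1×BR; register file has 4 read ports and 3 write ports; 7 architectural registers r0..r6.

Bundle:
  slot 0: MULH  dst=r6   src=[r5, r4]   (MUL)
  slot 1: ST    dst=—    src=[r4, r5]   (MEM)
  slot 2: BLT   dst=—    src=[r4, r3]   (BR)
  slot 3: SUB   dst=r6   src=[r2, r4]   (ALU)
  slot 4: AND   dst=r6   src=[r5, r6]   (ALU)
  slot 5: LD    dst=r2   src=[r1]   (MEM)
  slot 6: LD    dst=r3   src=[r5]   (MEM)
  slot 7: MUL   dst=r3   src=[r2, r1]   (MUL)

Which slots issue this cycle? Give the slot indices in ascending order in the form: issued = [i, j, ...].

  0. MUL→r6 ⇒ go  {3A/0Mu/2Ld/1B | 2r 2w}
  1. MEM ⇒ go  {3A/0Mu/1Ld/1B | 0r 2w}
  2. BR ⇒ no(RD_PORT)  {3A/0Mu/1Ld/1B | 0r 2w}
  3. ALU→r6 ⇒ no(RD_PORT)  {3A/0Mu/1Ld/1B | 0r 2w}
  4. ALU→r6 ⇒ no(RD_PORT)  {3A/0Mu/1Ld/1B | 0r 2w}
  5. MEM→r2 ⇒ no(RD_PORT)  {3A/0Mu/1Ld/1B | 0r 2w}
  6. MEM→r3 ⇒ no(RD_PORT)  {3A/0Mu/1Ld/1B | 0r 2w}
  7. MUL→r3 ⇒ no(FU)  {3A/0Mu/1Ld/1B | 0r 2w}

issued = [0, 1]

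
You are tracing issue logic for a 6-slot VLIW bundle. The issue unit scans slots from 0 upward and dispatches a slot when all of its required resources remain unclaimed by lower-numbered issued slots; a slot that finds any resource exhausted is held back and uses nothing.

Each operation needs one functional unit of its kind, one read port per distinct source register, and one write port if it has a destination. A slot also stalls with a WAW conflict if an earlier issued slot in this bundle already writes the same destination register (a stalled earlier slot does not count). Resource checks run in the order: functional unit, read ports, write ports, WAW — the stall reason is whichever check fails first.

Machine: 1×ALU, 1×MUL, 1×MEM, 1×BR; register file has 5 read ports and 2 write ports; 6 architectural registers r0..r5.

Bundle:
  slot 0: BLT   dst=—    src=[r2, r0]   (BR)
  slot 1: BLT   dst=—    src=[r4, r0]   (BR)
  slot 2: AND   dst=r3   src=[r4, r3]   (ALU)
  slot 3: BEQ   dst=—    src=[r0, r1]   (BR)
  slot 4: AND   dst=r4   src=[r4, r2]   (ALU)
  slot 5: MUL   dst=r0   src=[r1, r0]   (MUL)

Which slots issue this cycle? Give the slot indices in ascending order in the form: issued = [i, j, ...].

(0) want 1×BR +2rd +0wr — yes → AL1|MU1|ME1|BR0|rd3|wr2
(1) want 1×BR +2rd +0wr — FU → AL1|MU1|ME1|BR0|rd3|wr2
(2) want 1×ALU +2rd +1wr — yes → AL0|MU1|ME1|BR0|rd1|wr1
(3) want 1×BR +2rd +0wr — FU → AL0|MU1|ME1|BR0|rd1|wr1
(4) want 1×ALU +2rd +1wr — FU → AL0|MU1|ME1|BR0|rd1|wr1
(5) want 1×MUL +2rd +1wr — RD_PORT → AL0|MU1|ME1|BR0|rd1|wr1

issued = [0, 2]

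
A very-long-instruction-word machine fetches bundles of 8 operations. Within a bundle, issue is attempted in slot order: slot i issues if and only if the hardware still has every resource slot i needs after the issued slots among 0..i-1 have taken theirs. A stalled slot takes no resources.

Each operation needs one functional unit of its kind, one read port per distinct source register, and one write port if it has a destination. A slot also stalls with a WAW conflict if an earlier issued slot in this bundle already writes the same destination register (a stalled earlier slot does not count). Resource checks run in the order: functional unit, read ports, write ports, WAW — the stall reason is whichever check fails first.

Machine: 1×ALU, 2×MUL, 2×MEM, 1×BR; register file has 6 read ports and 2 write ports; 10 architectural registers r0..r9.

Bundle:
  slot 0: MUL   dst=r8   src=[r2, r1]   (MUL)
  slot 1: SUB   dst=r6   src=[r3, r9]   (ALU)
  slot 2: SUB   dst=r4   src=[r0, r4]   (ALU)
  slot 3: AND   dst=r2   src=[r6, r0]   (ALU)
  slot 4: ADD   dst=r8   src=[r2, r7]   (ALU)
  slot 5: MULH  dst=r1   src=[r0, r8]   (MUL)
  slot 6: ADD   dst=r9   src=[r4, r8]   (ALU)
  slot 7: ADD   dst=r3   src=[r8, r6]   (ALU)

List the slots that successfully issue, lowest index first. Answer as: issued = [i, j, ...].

[0] MUL needs rd=2 wr=1: ok; after: ALU=1 MUL=1 MEM=2 BR=1, R=4, W=1
[1] ALU needs rd=2 wr=1: ok; after: ALU=0 MUL=1 MEM=2 BR=1, R=2, W=0
[2] ALU needs rd=2 wr=1: FU; after: ALU=0 MUL=1 MEM=2 BR=1, R=2, W=0
[3] ALU needs rd=2 wr=1: FU; after: ALU=0 MUL=1 MEM=2 BR=1, R=2, W=0
[4] ALU needs rd=2 wr=1: FU; after: ALU=0 MUL=1 MEM=2 BR=1, R=2, W=0
[5] MUL needs rd=2 wr=1: WR_PORT; after: ALU=0 MUL=1 MEM=2 BR=1, R=2, W=0
[6] ALU needs rd=2 wr=1: FU; after: ALU=0 MUL=1 MEM=2 BR=1, R=2, W=0
[7] ALU needs rd=2 wr=1: FU; after: ALU=0 MUL=1 MEM=2 BR=1, R=2, W=0

issued = [0, 1]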